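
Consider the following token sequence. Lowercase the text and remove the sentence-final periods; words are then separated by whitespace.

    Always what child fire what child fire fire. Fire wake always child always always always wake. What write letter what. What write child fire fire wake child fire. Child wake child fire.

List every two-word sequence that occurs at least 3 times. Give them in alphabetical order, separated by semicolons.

Bigram counts meeting the condition (at least 3 times):
  child fire: 5
  fire fire: 3

child fire; fire fire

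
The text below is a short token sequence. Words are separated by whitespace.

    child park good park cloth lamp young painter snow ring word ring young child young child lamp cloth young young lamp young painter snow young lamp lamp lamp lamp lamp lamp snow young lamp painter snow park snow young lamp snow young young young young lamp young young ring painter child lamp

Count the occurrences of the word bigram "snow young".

Scanning the 51 overlapping bigram windows for "snow young":
  position 24–25: snow young
  position 32–33: snow young
  position 38–39: snow young
  position 41–42: snow young

4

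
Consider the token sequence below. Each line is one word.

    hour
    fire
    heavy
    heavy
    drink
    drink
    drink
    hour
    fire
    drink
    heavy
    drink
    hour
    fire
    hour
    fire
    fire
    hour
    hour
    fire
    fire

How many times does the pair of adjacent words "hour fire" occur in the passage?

5

Scanning the 20 overlapping bigram windows for "hour fire":
  position 1–2: hour fire
  position 8–9: hour fire
  position 13–14: hour fire
  position 15–16: hour fire
  position 19–20: hour fire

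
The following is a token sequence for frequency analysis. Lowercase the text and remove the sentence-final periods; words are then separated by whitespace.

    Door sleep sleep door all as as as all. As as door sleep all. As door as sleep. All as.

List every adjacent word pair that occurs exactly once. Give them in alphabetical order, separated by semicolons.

as all; as sleep; door all; door as; sleep door; sleep sleep

Bigram counts meeting the condition (exactly once):
  as all: 1
  as sleep: 1
  door all: 1
  door as: 1
  sleep door: 1
  sleep sleep: 1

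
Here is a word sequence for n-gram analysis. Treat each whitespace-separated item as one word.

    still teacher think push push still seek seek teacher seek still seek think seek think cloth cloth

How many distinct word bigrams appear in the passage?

17 tokens → 16 bigram windows in total.
Repeated bigrams (each contributes count−1 duplicates):
  seek think: 2
  still seek: 2
2 duplicate windows → 16 − 2 = 14 distinct.

14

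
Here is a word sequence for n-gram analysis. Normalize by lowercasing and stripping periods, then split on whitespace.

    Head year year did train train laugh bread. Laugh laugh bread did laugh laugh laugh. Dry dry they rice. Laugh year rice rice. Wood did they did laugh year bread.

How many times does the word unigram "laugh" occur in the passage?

8

Scanning the 30 tokens for "laugh":
  position 7: laugh
  position 9: laugh
  position 10: laugh
  position 13: laugh
  position 14: laugh
  position 15: laugh
  position 20: laugh
  position 28: laugh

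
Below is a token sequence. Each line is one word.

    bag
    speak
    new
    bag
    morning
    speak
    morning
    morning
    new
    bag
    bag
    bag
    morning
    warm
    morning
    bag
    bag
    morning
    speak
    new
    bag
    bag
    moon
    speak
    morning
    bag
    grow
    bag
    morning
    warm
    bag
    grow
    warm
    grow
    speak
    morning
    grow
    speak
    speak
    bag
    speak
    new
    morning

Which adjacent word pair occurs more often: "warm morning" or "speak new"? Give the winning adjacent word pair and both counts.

"warm morning": 1 occurrence
"speak new": 3 occurrences

"speak new" (3 vs 1)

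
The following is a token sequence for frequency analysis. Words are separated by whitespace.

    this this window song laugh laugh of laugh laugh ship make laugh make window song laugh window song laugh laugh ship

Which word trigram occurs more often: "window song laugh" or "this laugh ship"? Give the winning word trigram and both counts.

"window song laugh" (3 vs 0)

"window song laugh": 3 occurrences
"this laugh ship": 0 occurrences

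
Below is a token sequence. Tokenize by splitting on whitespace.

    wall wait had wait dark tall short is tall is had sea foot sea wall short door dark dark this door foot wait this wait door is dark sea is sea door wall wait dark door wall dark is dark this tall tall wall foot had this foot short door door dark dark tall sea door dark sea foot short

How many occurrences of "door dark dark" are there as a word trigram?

2

Scanning the 58 overlapping trigram windows for "door dark dark":
  position 17–19: door dark dark
  position 51–53: door dark dark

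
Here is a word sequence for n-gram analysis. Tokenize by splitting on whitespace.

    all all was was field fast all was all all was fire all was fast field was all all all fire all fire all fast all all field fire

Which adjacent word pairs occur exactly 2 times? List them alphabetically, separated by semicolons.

Bigram counts meeting the condition (exactly 2 times):
  all fire: 2
  fast all: 2
  was all: 2

all fire; fast all; was all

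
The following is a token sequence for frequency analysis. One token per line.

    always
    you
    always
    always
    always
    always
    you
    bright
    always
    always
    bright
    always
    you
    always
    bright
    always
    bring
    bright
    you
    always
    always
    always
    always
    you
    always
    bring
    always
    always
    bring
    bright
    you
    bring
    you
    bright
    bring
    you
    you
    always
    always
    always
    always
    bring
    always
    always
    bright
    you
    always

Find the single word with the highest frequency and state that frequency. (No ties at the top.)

Unigram frequencies (highest first):
  always: 24
  you: 10
  bright: 7
  bring: 6

"always", 24 times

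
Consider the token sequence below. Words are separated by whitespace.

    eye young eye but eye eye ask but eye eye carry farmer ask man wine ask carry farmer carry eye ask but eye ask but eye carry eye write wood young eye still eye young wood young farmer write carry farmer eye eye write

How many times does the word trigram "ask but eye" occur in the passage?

Scanning the 42 overlapping trigram windows for "ask but eye":
  position 7–9: ask but eye
  position 21–23: ask but eye
  position 24–26: ask but eye

3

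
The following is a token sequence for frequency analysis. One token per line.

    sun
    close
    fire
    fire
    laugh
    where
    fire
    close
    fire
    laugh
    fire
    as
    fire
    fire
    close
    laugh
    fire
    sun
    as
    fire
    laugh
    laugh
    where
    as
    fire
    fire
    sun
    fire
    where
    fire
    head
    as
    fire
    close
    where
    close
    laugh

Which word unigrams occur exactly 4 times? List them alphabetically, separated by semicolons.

Unigram counts meeting the condition (exactly 4 times):
  as: 4
  where: 4

as; where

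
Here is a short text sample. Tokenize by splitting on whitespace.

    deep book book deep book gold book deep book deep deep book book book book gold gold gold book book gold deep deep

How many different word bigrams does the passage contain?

23 tokens → 22 bigram windows in total.
Repeated bigrams (each contributes count−1 duplicates):
  book book: 5
  deep book: 4
  book deep: 3
  book gold: 3
  deep deep: 2
  gold book: 2
  gold gold: 2
14 duplicate windows → 22 − 14 = 8 distinct.

8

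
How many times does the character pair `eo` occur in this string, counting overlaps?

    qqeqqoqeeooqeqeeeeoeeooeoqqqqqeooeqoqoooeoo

Sliding a length-2 window over the 43 characters (42 positions):
  position 9–10: eo
  position 18–19: eo
  position 21–22: eo
  position 24–25: eo
  position 31–32: eo
  position 41–42: eo

6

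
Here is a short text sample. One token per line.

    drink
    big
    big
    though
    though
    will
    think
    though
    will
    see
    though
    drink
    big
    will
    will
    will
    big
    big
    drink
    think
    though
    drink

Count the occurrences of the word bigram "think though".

Scanning the 21 overlapping bigram windows for "think though":
  position 7–8: think though
  position 20–21: think though

2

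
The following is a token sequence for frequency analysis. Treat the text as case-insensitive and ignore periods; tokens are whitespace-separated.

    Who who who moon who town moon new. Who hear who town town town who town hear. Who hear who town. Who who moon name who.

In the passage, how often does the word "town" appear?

Scanning the 26 tokens for "town":
  position 6: town
  position 12: town
  position 13: town
  position 14: town
  position 16: town
  position 21: town

6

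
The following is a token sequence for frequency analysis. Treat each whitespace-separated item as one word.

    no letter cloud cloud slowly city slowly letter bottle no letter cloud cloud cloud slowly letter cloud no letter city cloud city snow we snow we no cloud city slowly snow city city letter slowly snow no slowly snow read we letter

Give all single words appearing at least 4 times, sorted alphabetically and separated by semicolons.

city; cloud; letter; no; slowly; snow

Unigram counts meeting the condition (at least 4 times):
  city: 6
  cloud: 8
  letter: 7
  no: 5
  slowly: 6
  snow: 5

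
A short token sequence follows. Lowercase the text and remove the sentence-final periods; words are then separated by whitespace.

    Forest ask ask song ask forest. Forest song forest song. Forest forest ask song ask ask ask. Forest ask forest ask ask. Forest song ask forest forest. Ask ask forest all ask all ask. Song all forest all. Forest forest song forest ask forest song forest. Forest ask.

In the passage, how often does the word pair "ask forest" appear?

7

Scanning the 47 overlapping bigram windows for "ask forest":
  position 5–6: ask forest
  position 17–18: ask forest
  position 19–20: ask forest
  position 22–23: ask forest
  position 25–26: ask forest
  position 29–30: ask forest
  position 43–44: ask forest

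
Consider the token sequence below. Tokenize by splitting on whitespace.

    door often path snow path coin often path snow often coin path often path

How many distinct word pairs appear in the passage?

14 tokens → 13 bigram windows in total.
Repeated bigrams (each contributes count−1 duplicates):
  often path: 3
  path snow: 2
3 duplicate windows → 13 − 3 = 10 distinct.

10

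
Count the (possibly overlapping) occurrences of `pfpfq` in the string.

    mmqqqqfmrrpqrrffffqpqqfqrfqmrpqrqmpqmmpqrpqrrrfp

0

Sliding a length-5 window over the 48 characters (44 positions):
  (no match at any position)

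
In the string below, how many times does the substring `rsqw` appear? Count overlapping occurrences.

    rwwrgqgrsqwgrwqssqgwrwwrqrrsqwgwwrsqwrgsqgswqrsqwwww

Sliding a length-4 window over the 52 characters (49 positions):
  position 8–11: rsqw
  position 27–30: rsqw
  position 34–37: rsqw
  position 46–49: rsqw

4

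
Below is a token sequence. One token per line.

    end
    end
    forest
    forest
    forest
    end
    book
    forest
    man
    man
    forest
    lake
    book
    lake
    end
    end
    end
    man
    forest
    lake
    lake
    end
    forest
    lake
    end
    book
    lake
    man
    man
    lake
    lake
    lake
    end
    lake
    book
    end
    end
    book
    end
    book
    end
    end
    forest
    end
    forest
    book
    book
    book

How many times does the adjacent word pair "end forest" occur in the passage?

Scanning the 47 overlapping bigram windows for "end forest":
  position 2–3: end forest
  position 22–23: end forest
  position 42–43: end forest
  position 44–45: end forest

4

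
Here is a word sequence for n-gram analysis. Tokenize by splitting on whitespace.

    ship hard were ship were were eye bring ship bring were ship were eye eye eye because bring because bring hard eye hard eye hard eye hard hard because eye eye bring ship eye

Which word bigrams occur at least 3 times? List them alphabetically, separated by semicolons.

eye eye; eye hard; hard eye

Bigram counts meeting the condition (at least 3 times):
  eye eye: 3
  eye hard: 3
  hard eye: 3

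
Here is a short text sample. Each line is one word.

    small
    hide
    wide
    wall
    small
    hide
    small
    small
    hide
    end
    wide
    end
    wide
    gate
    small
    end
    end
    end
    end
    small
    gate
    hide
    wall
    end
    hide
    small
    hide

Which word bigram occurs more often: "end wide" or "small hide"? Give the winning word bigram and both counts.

"end wide": 2 occurrences
"small hide": 4 occurrences

"small hide" (4 vs 2)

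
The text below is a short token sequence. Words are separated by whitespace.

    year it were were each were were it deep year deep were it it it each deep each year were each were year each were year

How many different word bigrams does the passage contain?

18

26 tokens → 25 bigram windows in total.
Repeated bigrams (each contributes count−1 duplicates):
  each were: 3
  it it: 2
  were each: 2
  were it: 2
  were were: 2
  were year: 2
7 duplicate windows → 25 − 7 = 18 distinct.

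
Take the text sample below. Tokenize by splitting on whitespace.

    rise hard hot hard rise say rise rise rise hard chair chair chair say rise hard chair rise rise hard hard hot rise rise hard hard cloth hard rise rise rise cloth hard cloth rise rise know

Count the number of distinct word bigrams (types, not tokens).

18

37 tokens → 36 bigram windows in total.
Repeated bigrams (each contributes count−1 duplicates):
  rise rise: 7
  rise hard: 5
  chair chair: 2
  cloth hard: 2
  hard chair: 2
  hard cloth: 2
  hard hard: 2
  hard hot: 2
  … (2 more repeated)
18 duplicate windows → 36 − 18 = 18 distinct.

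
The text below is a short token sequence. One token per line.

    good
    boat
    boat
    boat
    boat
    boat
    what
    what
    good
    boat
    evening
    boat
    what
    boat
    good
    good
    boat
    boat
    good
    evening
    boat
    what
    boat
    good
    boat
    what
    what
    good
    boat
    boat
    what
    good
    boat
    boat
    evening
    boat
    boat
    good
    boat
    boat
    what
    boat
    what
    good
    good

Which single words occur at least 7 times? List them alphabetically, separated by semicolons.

boat; good; what

Unigram counts meeting the condition (at least 7 times):
  boat: 22
  good: 11
  what: 9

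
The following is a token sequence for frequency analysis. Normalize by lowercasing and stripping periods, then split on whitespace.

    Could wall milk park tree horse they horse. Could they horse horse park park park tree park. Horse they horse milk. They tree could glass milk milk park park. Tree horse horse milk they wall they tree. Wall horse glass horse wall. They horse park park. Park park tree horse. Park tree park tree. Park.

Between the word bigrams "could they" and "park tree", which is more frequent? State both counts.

"park tree" (6 vs 1)

"could they": 1 occurrence
"park tree": 6 occurrences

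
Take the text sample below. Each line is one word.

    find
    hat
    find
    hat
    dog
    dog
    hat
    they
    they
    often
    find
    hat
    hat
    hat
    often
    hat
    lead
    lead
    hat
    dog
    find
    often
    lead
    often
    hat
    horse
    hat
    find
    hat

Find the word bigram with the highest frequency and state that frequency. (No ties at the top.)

"find hat", 4 times

Bigram frequencies (highest first):
  find hat: 4
  hat find: 2
  hat dog: 2
  hat hat: 2
  often hat: 2
  dog dog: 1
  … (15 more, each ≤ 1)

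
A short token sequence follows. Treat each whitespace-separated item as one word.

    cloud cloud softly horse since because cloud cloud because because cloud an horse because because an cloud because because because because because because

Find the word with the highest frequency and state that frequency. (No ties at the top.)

Unigram frequencies (highest first):
  because: 11
  cloud: 6
  horse: 2
  an: 2
  softly: 1
  since: 1

"because", 11 times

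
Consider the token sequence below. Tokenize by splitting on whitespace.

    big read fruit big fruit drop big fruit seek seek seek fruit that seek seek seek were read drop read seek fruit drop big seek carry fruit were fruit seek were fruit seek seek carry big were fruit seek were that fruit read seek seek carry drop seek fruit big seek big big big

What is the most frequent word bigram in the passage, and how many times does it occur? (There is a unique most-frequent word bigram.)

Bigram frequencies (highest first):
  seek seek: 6
  fruit seek: 4
  seek fruit: 3
  seek were: 3
  seek carry: 3
  were fruit: 3
  … (24 more, each ≤ 2)

"seek seek", 6 times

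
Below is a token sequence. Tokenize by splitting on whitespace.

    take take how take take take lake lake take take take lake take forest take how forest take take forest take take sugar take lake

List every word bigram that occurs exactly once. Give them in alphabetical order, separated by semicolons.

Bigram counts meeting the condition (exactly once):
  how forest: 1
  how take: 1
  lake lake: 1
  sugar take: 1
  take sugar: 1

how forest; how take; lake lake; sugar take; take sugar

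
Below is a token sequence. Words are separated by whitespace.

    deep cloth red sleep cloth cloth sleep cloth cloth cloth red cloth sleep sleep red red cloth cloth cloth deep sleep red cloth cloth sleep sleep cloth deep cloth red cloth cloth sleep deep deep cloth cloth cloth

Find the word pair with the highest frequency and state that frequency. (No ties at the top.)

"cloth cloth", 9 times

Bigram frequencies (highest first):
  cloth cloth: 9
  cloth sleep: 4
  red cloth: 4
  deep cloth: 3
  cloth red: 3
  sleep cloth: 3
  … (8 more, each ≤ 2)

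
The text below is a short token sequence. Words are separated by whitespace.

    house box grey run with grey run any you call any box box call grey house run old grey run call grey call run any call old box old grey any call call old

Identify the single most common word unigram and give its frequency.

"call", 7 times

Unigram frequencies (highest first):
  call: 7
  grey: 6
  run: 5
  box: 4
  any: 4
  old: 4
  … (3 more, each ≤ 2)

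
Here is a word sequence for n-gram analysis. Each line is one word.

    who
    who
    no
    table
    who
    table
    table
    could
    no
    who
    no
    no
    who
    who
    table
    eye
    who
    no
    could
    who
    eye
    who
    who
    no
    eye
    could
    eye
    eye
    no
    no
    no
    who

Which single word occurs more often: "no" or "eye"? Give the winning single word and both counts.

"no" (9 vs 5)

"no": 9 occurrences
"eye": 5 occurrences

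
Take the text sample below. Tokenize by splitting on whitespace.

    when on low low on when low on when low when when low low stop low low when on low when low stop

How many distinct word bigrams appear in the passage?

10

23 tokens → 22 bigram windows in total.
Repeated bigrams (each contributes count−1 duplicates):
  when low: 4
  low low: 3
  low when: 3
  low on: 2
  low stop: 2
  on low: 2
  on when: 2
  when on: 2
12 duplicate windows → 22 − 12 = 10 distinct.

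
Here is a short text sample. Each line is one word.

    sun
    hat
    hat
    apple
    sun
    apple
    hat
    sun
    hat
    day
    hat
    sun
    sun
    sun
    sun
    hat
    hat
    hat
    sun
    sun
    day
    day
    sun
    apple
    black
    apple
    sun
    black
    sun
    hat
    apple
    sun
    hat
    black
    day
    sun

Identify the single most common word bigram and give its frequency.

Bigram frequencies (highest first):
  sun hat: 5
  sun sun: 4
  hat hat: 3
  apple sun: 3
  hat sun: 3
  hat apple: 2
  … (13 more, each ≤ 2)

"sun hat", 5 times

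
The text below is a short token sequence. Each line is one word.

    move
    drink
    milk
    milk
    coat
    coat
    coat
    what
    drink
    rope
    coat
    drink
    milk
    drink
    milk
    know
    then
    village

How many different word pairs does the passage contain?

18 tokens → 17 bigram windows in total.
Repeated bigrams (each contributes count−1 duplicates):
  drink milk: 3
  coat coat: 2
3 duplicate windows → 17 − 3 = 14 distinct.

14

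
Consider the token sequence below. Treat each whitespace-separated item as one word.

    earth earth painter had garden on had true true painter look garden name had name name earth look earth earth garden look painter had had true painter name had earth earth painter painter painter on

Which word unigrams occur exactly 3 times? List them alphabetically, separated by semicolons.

Unigram counts meeting the condition (exactly 3 times):
  garden: 3
  look: 3
  true: 3

garden; look; true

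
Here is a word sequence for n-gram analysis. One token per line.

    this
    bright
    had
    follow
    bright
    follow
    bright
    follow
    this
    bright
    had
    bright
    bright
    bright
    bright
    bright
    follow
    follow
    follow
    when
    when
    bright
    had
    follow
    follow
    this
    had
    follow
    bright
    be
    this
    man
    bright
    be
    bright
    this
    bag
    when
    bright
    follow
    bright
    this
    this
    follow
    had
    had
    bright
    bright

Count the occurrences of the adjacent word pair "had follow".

Scanning the 47 overlapping bigram windows for "had follow":
  position 3–4: had follow
  position 23–24: had follow
  position 27–28: had follow

3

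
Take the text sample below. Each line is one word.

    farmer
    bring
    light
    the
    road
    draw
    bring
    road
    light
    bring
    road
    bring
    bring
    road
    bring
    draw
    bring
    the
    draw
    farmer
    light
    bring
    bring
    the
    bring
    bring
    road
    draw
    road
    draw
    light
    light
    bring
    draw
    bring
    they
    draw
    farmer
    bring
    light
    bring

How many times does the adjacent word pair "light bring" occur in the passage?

Scanning the 40 overlapping bigram windows for "light bring":
  position 9–10: light bring
  position 21–22: light bring
  position 32–33: light bring
  position 40–41: light bring

4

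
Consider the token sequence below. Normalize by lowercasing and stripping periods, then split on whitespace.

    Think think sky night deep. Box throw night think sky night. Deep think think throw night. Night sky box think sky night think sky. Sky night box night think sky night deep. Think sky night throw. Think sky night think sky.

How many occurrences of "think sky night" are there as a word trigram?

6

Scanning the 39 overlapping trigram windows for "think sky night":
  position 2–4: think sky night
  position 9–11: think sky night
  position 20–22: think sky night
  position 29–31: think sky night
  position 33–35: think sky night
  position 37–39: think sky night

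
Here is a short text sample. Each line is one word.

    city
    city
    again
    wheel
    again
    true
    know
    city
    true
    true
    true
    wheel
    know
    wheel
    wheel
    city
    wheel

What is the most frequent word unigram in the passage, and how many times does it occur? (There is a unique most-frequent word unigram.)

Unigram frequencies (highest first):
  wheel: 5
  city: 4
  true: 4
  again: 2
  know: 2

"wheel", 5 times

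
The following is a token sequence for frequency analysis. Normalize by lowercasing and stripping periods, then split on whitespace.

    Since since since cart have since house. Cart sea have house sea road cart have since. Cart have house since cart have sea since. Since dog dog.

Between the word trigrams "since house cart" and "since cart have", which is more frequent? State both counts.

"since cart have" (3 vs 1)

"since house cart": 1 occurrence
"since cart have": 3 occurrences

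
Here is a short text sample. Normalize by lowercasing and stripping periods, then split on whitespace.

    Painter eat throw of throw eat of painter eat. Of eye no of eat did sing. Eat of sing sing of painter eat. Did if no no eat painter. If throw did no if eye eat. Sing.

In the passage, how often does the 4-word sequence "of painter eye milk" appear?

Scanning the 34 overlapping 4-gram windows for "of painter eye milk":
  (none found)

0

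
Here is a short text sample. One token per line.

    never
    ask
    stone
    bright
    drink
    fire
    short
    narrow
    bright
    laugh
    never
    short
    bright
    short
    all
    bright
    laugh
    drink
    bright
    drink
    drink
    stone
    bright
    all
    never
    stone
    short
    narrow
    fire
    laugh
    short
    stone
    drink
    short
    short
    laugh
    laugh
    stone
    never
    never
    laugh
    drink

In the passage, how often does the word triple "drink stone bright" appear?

Scanning the 40 overlapping trigram windows for "drink stone bright":
  position 21–23: drink stone bright

1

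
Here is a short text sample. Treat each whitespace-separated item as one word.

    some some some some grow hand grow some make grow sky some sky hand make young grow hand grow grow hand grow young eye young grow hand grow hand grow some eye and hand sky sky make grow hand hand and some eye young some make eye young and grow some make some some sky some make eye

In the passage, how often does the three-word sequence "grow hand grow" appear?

Scanning the 56 overlapping trigram windows for "grow hand grow":
  position 5–7: grow hand grow
  position 17–19: grow hand grow
  position 20–22: grow hand grow
  position 26–28: grow hand grow
  position 28–30: grow hand grow

5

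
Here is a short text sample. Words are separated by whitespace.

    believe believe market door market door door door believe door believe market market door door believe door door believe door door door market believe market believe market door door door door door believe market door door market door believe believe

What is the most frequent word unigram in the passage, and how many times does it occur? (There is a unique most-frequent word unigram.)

Unigram frequencies (highest first):
  door: 20
  believe: 11
  market: 9

"door", 20 times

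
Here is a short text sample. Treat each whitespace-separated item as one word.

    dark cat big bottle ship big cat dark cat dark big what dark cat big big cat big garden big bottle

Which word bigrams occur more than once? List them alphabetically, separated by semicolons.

big bottle; big cat; cat big; cat dark; dark cat

Bigram counts meeting the condition (more than once):
  big bottle: 2
  big cat: 2
  cat big: 3
  cat dark: 2
  dark cat: 3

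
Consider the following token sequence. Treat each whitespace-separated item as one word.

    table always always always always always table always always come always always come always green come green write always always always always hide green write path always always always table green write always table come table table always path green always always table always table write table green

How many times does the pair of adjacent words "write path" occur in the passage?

1

Scanning the 47 overlapping bigram windows for "write path":
  position 25–26: write path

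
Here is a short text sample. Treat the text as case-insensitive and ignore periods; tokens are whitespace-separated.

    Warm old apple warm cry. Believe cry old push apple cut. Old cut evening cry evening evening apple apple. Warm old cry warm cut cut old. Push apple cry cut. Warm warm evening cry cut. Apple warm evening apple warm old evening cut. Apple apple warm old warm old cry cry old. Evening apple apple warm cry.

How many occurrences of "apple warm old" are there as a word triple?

3

Scanning the 55 overlapping trigram windows for "apple warm old":
  position 19–21: apple warm old
  position 39–41: apple warm old
  position 45–47: apple warm old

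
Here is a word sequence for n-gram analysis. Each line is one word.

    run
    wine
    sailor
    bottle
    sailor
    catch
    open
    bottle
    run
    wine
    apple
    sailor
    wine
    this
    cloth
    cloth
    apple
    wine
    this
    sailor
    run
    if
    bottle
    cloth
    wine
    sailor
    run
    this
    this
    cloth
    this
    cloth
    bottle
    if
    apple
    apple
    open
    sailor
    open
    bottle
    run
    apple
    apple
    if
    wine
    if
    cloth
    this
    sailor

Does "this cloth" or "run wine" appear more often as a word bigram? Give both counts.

"this cloth": 3 occurrences
"run wine": 2 occurrences

"this cloth" (3 vs 2)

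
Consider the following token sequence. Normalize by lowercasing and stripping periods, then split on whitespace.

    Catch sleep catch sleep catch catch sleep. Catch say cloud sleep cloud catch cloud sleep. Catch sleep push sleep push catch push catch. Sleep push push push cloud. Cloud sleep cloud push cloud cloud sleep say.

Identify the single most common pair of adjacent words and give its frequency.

Bigram frequencies (highest first):
  catch sleep: 5
  sleep catch: 4
  cloud sleep: 4
  sleep push: 3
  sleep cloud: 2
  push catch: 2
  … (12 more, each ≤ 2)

"catch sleep", 5 times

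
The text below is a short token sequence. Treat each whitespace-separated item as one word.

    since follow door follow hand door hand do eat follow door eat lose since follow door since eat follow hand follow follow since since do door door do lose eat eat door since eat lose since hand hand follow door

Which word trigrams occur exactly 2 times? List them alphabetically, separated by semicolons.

door since eat; eat lose since; since follow door

Trigram counts meeting the condition (exactly 2 times):
  door since eat: 2
  eat lose since: 2
  since follow door: 2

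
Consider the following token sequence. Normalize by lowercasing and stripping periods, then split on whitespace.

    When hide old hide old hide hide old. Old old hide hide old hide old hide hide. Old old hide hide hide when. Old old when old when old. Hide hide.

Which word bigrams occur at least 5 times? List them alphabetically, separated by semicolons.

hide hide; hide old; old hide

Bigram counts meeting the condition (at least 5 times):
  hide hide: 6
  hide old: 6
  old hide: 7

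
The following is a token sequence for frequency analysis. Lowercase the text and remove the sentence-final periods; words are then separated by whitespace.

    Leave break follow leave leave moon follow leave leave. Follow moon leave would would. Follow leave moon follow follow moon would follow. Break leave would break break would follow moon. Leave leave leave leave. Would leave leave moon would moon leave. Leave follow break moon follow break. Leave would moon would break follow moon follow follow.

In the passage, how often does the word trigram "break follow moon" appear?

1

Scanning the 54 overlapping trigram windows for "break follow moon":
  position 52–54: break follow moon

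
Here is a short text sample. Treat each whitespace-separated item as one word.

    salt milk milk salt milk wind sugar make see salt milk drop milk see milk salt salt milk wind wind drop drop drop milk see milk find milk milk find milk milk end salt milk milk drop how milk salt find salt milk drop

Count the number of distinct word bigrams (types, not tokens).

44 tokens → 43 bigram windows in total.
Repeated bigrams (each contributes count−1 duplicates):
  salt milk: 6
  milk milk: 4
  milk drop: 3
  milk salt: 3
  drop drop: 2
  drop milk: 2
  find milk: 2
  milk find: 2
  … (3 more repeated)
19 duplicate windows → 43 − 19 = 24 distinct.

24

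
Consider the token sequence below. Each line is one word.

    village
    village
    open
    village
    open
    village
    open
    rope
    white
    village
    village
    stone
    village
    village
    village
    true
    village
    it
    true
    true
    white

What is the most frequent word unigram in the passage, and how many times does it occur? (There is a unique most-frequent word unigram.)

"village", 10 times

Unigram frequencies (highest first):
  village: 10
  open: 3
  true: 3
  white: 2
  rope: 1
  stone: 1
  … (1 more, each ≤ 1)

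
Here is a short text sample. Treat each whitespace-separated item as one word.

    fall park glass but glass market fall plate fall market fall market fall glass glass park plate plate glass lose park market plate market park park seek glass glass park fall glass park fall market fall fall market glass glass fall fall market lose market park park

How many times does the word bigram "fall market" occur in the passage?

5

Scanning the 46 overlapping bigram windows for "fall market":
  position 9–10: fall market
  position 11–12: fall market
  position 34–35: fall market
  position 37–38: fall market
  position 42–43: fall market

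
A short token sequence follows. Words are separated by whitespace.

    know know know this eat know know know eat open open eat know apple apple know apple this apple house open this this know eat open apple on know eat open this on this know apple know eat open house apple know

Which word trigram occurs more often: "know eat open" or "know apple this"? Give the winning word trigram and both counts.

"know eat open": 4 occurrences
"know apple this": 1 occurrence

"know eat open" (4 vs 1)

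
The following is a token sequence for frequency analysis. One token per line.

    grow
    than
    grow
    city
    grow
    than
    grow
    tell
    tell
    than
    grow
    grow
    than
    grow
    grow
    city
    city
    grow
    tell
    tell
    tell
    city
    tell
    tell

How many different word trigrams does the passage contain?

24 tokens → 22 trigram windows in total.
Repeated trigrams (each contributes count−1 duplicates):
  grow than grow: 3
  grow tell tell: 2
  than grow grow: 2
4 duplicate windows → 22 − 4 = 18 distinct.

18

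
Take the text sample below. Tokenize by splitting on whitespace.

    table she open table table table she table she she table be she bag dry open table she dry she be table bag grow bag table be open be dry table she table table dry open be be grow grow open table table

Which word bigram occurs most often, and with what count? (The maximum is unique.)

Bigram frequencies (highest first):
  table she: 5
  table table: 4
  open table: 3
  she table: 3
  table be: 2
  dry open: 2
  … (22 more, each ≤ 2)

"table she", 5 times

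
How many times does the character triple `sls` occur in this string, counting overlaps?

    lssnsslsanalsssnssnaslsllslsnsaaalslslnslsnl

Sliding a length-3 window over the 44 characters (42 positions):
  position 6–8: sls
  position 21–23: sls
  position 26–28: sls
  position 35–37: sls
  position 40–42: sls

5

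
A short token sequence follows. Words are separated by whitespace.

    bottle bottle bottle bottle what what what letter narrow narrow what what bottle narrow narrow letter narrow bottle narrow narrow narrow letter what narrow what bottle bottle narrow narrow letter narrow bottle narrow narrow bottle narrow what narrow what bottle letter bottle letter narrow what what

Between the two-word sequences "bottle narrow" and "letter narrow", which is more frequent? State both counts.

"bottle narrow": 5 occurrences
"letter narrow": 4 occurrences

"bottle narrow" (5 vs 4)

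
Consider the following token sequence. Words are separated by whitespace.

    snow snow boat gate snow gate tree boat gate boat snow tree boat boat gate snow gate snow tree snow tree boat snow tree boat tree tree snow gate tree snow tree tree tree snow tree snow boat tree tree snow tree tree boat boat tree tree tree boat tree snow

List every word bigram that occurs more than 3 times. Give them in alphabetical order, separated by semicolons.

Bigram counts meeting the condition (more than 3 times):
  boat tree: 4
  snow tree: 7
  tree boat: 6
  tree snow: 7
  tree tree: 7

boat tree; snow tree; tree boat; tree snow; tree tree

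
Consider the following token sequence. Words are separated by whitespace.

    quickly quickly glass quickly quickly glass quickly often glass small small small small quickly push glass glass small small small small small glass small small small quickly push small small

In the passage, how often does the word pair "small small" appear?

Scanning the 29 overlapping bigram windows for "small small":
  position 10–11: small small
  position 11–12: small small
  position 12–13: small small
  position 18–19: small small
  position 19–20: small small
  position 20–21: small small
  position 21–22: small small
  position 24–25: small small
  position 25–26: small small
  position 29–30: small small

10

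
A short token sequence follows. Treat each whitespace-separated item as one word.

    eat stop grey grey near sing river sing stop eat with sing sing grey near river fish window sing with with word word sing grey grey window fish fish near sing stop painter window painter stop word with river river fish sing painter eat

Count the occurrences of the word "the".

Scanning the 44 tokens for "the":
  (none found)

0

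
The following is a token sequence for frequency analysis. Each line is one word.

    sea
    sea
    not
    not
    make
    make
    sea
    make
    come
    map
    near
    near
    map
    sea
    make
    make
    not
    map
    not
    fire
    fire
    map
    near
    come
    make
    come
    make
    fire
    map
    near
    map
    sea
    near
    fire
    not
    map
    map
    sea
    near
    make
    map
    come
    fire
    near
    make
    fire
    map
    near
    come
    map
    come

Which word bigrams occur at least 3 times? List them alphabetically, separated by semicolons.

Bigram counts meeting the condition (at least 3 times):
  fire map: 3
  map near: 4
  map sea: 3

fire map; map near; map sea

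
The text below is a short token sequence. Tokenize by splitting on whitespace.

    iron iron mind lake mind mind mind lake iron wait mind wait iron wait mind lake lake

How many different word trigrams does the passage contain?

14

17 tokens → 15 trigram windows in total.
Repeated trigrams (each contributes count−1 duplicates):
  iron wait mind: 2
1 duplicate windows → 15 − 1 = 14 distinct.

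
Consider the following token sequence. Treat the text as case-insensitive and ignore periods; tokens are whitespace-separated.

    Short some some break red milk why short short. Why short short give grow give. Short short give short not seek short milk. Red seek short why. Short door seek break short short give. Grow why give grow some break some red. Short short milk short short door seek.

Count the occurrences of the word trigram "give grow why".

1

Scanning the 47 overlapping trigram windows for "give grow why":
  position 34–36: give grow why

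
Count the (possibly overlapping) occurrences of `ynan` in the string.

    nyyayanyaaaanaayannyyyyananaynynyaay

Sliding a length-4 window over the 36 characters (33 positions):
  (no match at any position)

0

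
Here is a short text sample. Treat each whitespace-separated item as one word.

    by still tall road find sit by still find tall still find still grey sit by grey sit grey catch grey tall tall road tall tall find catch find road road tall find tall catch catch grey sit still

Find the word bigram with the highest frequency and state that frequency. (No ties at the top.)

Bigram frequencies (highest first):
  grey sit: 3
  by still: 2
  tall road: 2
  sit by: 2
  still find: 2
  find tall: 2
  … (21 more, each ≤ 2)

"grey sit", 3 times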